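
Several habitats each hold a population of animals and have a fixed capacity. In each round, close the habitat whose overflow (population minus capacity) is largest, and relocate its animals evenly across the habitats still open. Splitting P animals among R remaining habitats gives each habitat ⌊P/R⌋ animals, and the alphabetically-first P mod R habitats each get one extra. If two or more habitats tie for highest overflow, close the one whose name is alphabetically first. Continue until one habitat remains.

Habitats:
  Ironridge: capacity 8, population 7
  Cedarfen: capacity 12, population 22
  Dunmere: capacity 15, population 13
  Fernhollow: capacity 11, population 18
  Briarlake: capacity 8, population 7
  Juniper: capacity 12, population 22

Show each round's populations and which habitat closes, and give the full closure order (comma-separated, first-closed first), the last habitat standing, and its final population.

Closure order: Cedarfen, Juniper, Fernhollow, Briarlake, Dunmere
Last habitat: Ironridge with 89 animals

Round 1: Briarlake=7 Cedarfen=22 Dunmere=13 Fernhollow=18 Ironridge=7 Juniper=22 → close Cedarfen (overflow 10)
  22÷5 = 4 each, +1 to first 2
Round 2: Briarlake=12 Dunmere=18 Fernhollow=22 Ironridge=11 Juniper=26 → close Juniper (overflow 14)
  26÷4 = 6 each, +1 to first 2
Round 3: Briarlake=19 Dunmere=25 Fernhollow=28 Ironridge=17 → close Fernhollow (overflow 17)
  28÷3 = 9 each, +1 to first 1
Round 4: Briarlake=29 Dunmere=34 Ironridge=26 → close Briarlake (overflow 21)
  29÷2 = 14 each, +1 to first 1
Round 5: Dunmere=49 Ironridge=40 → close Dunmere (overflow 34)
  49÷1 = 49 each, +1 to first 0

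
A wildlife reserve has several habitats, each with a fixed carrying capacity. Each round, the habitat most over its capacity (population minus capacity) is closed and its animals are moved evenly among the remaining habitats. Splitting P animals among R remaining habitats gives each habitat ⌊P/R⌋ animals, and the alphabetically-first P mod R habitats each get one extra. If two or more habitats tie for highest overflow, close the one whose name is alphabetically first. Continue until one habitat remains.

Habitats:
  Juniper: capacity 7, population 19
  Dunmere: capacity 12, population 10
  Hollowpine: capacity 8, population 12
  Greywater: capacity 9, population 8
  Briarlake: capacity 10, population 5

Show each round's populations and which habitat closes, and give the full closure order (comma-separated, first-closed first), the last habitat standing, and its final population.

Closure order: Juniper, Hollowpine, Greywater, Dunmere
Last habitat: Briarlake with 54 animals

Round 1: Briarlake=5 Dunmere=10 Greywater=8 Hollowpine=12 Juniper=19 → close Juniper (overflow 12)
  19÷4 = 4 each, +1 to first 3
Round 2: Briarlake=10 Dunmere=15 Greywater=13 Hollowpine=16 → close Hollowpine (overflow 8)
  16÷3 = 5 each, +1 to first 1
Round 3: Briarlake=16 Dunmere=20 Greywater=18 → close Greywater (overflow 9)
  18÷2 = 9 each, +1 to first 0
Round 4: Briarlake=25 Dunmere=29 → close Dunmere (overflow 17)
  29÷1 = 29 each, +1 to first 0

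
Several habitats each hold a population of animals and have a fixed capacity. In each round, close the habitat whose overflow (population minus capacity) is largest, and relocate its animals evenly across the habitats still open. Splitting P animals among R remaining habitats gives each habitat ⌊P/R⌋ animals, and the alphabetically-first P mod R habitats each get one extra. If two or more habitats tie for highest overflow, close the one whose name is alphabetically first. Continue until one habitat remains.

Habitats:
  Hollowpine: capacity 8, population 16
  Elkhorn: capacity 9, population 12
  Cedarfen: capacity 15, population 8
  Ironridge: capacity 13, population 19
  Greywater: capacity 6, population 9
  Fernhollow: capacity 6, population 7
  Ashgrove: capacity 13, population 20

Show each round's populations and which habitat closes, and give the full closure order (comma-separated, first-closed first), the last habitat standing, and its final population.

Closure order: Hollowpine, Ashgrove, Ironridge, Elkhorn, Fernhollow, Greywater
Last habitat: Cedarfen with 91 animals

Round 1: Ashgrove=20 Cedarfen=8 Elkhorn=12 Fernhollow=7 Greywater=9 Hollowpine=16 Ironridge=19 → close Hollowpine (overflow 8)
  16÷6 = 2 each, +1 to first 4
Round 2: Ashgrove=23 Cedarfen=11 Elkhorn=15 Fernhollow=10 Greywater=11 Ironridge=21 → close Ashgrove (overflow 10)
  23÷5 = 4 each, +1 to first 3
Round 3: Cedarfen=16 Elkhorn=20 Fernhollow=15 Greywater=15 Ironridge=25 → close Ironridge (overflow 12)
  25÷4 = 6 each, +1 to first 1
Round 4: Cedarfen=23 Elkhorn=26 Fernhollow=21 Greywater=21 → close Elkhorn (overflow 17)
  26÷3 = 8 each, +1 to first 2
Round 5: Cedarfen=32 Fernhollow=30 Greywater=29 → close Fernhollow (overflow 24)
  30÷2 = 15 each, +1 to first 0
Round 6: Cedarfen=47 Greywater=44 → close Greywater (overflow 38)
  44÷1 = 44 each, +1 to first 0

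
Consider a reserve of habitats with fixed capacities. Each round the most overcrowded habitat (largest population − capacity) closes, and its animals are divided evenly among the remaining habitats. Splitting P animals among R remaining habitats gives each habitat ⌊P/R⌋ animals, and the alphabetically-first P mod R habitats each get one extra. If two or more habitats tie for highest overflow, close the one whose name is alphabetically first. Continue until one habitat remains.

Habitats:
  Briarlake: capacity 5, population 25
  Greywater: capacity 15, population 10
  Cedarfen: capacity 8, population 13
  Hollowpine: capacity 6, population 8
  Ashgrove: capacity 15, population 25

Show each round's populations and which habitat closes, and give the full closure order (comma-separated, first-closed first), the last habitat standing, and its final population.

Round 1: Ashgrove=25 Briarlake=25 Cedarfen=13 Greywater=10 Hollowpine=8 → close Briarlake (overflow 20)
  25÷4 = 6 each, +1 to first 1
Round 2: Ashgrove=32 Cedarfen=19 Greywater=16 Hollowpine=14 → close Ashgrove (overflow 17)
  32÷3 = 10 each, +1 to first 2
Round 3: Cedarfen=30 Greywater=27 Hollowpine=24 → close Cedarfen (overflow 22)
  30÷2 = 15 each, +1 to first 0
Round 4: Greywater=42 Hollowpine=39 → close Hollowpine (overflow 33)
  39÷1 = 39 each, +1 to first 0

Closure order: Briarlake, Ashgrove, Cedarfen, Hollowpine
Last habitat: Greywater with 81 animals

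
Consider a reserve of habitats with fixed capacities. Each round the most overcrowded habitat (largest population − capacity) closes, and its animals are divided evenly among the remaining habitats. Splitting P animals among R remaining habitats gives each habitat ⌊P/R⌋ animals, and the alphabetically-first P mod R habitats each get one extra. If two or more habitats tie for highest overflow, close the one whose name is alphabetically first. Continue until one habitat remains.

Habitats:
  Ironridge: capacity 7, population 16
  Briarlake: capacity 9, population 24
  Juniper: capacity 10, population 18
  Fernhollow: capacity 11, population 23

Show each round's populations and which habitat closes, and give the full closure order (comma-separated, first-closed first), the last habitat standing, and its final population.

Closure order: Briarlake, Fernhollow, Ironridge
Last habitat: Juniper with 81 animals

Round 1: Briarlake=24 Fernhollow=23 Ironridge=16 Juniper=18 → close Briarlake (overflow 15)
  24÷3 = 8 each, +1 to first 0
Round 2: Fernhollow=31 Ironridge=24 Juniper=26 → close Fernhollow (overflow 20)
  31÷2 = 15 each, +1 to first 1
Round 3: Ironridge=40 Juniper=41 → close Ironridge (overflow 33)
  40÷1 = 40 each, +1 to first 0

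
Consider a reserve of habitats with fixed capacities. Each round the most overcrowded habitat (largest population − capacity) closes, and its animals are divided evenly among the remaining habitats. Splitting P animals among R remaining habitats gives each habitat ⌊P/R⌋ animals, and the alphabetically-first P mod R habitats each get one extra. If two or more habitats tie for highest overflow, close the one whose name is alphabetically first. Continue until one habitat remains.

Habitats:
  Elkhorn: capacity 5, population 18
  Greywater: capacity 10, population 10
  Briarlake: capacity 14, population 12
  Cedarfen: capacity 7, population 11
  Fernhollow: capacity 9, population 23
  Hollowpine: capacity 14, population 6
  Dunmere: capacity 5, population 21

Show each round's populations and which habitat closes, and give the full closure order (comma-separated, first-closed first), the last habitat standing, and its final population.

Closure order: Dunmere, Elkhorn, Fernhollow, Cedarfen, Briarlake, Greywater
Last habitat: Hollowpine with 101 animals

Round 1: Briarlake=12 Cedarfen=11 Dunmere=21 Elkhorn=18 Fernhollow=23 Greywater=10 Hollowpine=6 → close Dunmere (overflow 16)
  21÷6 = 3 each, +1 to first 3
Round 2: Briarlake=16 Cedarfen=15 Elkhorn=22 Fernhollow=26 Greywater=13 Hollowpine=9 → close Elkhorn (overflow 17)
  22÷5 = 4 each, +1 to first 2
Round 3: Briarlake=21 Cedarfen=20 Fernhollow=30 Greywater=17 Hollowpine=13 → close Fernhollow (overflow 21)
  30÷4 = 7 each, +1 to first 2
Round 4: Briarlake=29 Cedarfen=28 Greywater=24 Hollowpine=20 → close Cedarfen (overflow 21)
  28÷3 = 9 each, +1 to first 1
Round 5: Briarlake=39 Greywater=33 Hollowpine=29 → close Briarlake (overflow 25)
  39÷2 = 19 each, +1 to first 1
Round 6: Greywater=53 Hollowpine=48 → close Greywater (overflow 43)
  53÷1 = 53 each, +1 to first 0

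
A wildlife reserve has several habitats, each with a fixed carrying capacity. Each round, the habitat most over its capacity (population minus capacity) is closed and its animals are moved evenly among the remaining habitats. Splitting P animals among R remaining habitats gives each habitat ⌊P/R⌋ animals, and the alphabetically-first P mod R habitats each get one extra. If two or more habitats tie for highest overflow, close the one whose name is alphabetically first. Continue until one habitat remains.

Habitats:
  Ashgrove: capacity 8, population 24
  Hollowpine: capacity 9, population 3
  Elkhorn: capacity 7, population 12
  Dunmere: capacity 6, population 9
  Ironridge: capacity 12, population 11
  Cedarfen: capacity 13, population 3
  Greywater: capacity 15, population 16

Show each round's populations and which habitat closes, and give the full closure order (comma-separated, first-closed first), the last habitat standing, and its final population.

Closure order: Ashgrove, Elkhorn, Dunmere, Greywater, Ironridge, Hollowpine
Last habitat: Cedarfen with 78 animals

Round 1: Ashgrove=24 Cedarfen=3 Dunmere=9 Elkhorn=12 Greywater=16 Hollowpine=3 Ironridge=11 → close Ashgrove (overflow 16)
  24÷6 = 4 each, +1 to first 0
Round 2: Cedarfen=7 Dunmere=13 Elkhorn=16 Greywater=20 Hollowpine=7 Ironridge=15 → close Elkhorn (overflow 9)
  16÷5 = 3 each, +1 to first 1
Round 3: Cedarfen=11 Dunmere=16 Greywater=23 Hollowpine=10 Ironridge=18 → close Dunmere (overflow 10)
  16÷4 = 4 each, +1 to first 0
Round 4: Cedarfen=15 Greywater=27 Hollowpine=14 Ironridge=22 → close Greywater (overflow 12)
  27÷3 = 9 each, +1 to first 0
Round 5: Cedarfen=24 Hollowpine=23 Ironridge=31 → close Ironridge (overflow 19)
  31÷2 = 15 each, +1 to first 1
Round 6: Cedarfen=40 Hollowpine=38 → close Hollowpine (overflow 29)
  38÷1 = 38 each, +1 to first 0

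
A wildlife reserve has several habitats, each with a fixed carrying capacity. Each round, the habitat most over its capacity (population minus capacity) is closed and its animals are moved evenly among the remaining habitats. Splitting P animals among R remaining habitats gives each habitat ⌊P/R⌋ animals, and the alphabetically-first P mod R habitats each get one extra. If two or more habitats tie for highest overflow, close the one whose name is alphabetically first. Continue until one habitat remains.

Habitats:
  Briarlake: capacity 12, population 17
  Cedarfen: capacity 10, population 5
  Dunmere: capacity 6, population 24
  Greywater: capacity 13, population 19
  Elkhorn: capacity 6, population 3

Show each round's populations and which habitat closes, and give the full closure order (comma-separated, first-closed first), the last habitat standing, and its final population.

Closure order: Dunmere, Greywater, Briarlake, Elkhorn
Last habitat: Cedarfen with 68 animals

Round 1: Briarlake=17 Cedarfen=5 Dunmere=24 Elkhorn=3 Greywater=19 → close Dunmere (overflow 18)
  24÷4 = 6 each, +1 to first 0
Round 2: Briarlake=23 Cedarfen=11 Elkhorn=9 Greywater=25 → close Greywater (overflow 12)
  25÷3 = 8 each, +1 to first 1
Round 3: Briarlake=32 Cedarfen=19 Elkhorn=17 → close Briarlake (overflow 20)
  32÷2 = 16 each, +1 to first 0
Round 4: Cedarfen=35 Elkhorn=33 → close Elkhorn (overflow 27)
  33÷1 = 33 each, +1 to first 0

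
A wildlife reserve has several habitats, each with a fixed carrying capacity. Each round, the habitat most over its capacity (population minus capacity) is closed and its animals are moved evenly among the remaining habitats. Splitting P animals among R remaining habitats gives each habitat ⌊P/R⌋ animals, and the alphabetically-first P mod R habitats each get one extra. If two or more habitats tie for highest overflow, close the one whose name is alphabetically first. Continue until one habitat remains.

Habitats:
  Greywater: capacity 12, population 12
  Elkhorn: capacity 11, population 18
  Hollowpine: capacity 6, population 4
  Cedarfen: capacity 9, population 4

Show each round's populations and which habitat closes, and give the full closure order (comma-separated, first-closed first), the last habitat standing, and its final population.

Round 1: Cedarfen=4 Elkhorn=18 Greywater=12 Hollowpine=4 → close Elkhorn (overflow 7)
  18÷3 = 6 each, +1 to first 0
Round 2: Cedarfen=10 Greywater=18 Hollowpine=10 → close Greywater (overflow 6)
  18÷2 = 9 each, +1 to first 0
Round 3: Cedarfen=19 Hollowpine=19 → close Hollowpine (overflow 13)
  19÷1 = 19 each, +1 to first 0

Closure order: Elkhorn, Greywater, Hollowpine
Last habitat: Cedarfen with 38 animals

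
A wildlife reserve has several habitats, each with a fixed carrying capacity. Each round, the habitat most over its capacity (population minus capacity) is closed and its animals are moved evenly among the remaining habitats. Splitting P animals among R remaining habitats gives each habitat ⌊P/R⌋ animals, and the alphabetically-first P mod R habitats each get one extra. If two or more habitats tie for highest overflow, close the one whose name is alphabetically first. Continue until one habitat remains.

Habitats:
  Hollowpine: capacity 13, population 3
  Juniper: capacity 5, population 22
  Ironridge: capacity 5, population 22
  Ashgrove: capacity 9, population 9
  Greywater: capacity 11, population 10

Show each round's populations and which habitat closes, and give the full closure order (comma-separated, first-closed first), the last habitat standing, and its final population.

Round 1: Ashgrove=9 Greywater=10 Hollowpine=3 Ironridge=22 Juniper=22 → close Ironridge (overflow 17)
  22÷4 = 5 each, +1 to first 2
Round 2: Ashgrove=15 Greywater=16 Hollowpine=8 Juniper=27 → close Juniper (overflow 22)
  27÷3 = 9 each, +1 to first 0
Round 3: Ashgrove=24 Greywater=25 Hollowpine=17 → close Ashgrove (overflow 15)
  24÷2 = 12 each, +1 to first 0
Round 4: Greywater=37 Hollowpine=29 → close Greywater (overflow 26)
  37÷1 = 37 each, +1 to first 0

Closure order: Ironridge, Juniper, Ashgrove, Greywater
Last habitat: Hollowpine with 66 animals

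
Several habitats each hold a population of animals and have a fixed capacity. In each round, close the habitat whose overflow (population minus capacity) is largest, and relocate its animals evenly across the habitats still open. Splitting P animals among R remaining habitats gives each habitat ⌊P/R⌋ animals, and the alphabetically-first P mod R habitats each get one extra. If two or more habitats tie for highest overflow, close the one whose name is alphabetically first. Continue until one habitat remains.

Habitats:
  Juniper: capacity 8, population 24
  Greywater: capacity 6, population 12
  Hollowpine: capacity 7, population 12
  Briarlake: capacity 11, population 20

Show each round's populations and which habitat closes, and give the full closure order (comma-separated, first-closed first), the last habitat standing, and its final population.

Round 1: Briarlake=20 Greywater=12 Hollowpine=12 Juniper=24 → close Juniper (overflow 16)
  24÷3 = 8 each, +1 to first 0
Round 2: Briarlake=28 Greywater=20 Hollowpine=20 → close Briarlake (overflow 17)
  28÷2 = 14 each, +1 to first 0
Round 3: Greywater=34 Hollowpine=34 → close Greywater (overflow 28)
  34÷1 = 34 each, +1 to first 0

Closure order: Juniper, Briarlake, Greywater
Last habitat: Hollowpine with 68 animals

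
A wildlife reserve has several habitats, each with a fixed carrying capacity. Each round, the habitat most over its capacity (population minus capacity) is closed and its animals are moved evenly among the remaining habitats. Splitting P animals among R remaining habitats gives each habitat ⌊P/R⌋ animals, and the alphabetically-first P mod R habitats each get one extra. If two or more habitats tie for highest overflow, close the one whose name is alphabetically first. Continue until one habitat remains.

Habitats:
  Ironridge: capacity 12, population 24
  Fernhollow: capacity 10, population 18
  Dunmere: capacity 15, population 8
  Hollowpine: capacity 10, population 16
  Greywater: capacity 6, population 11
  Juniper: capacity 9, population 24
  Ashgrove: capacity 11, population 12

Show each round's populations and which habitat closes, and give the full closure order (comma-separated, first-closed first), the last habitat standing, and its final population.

Round 1: Ashgrove=12 Dunmere=8 Fernhollow=18 Greywater=11 Hollowpine=16 Ironridge=24 Juniper=24 → close Juniper (overflow 15)
  24÷6 = 4 each, +1 to first 0
Round 2: Ashgrove=16 Dunmere=12 Fernhollow=22 Greywater=15 Hollowpine=20 Ironridge=28 → close Ironridge (overflow 16)
  28÷5 = 5 each, +1 to first 3
Round 3: Ashgrove=22 Dunmere=18 Fernhollow=28 Greywater=20 Hollowpine=25 → close Fernhollow (overflow 18)
  28÷4 = 7 each, +1 to first 0
Round 4: Ashgrove=29 Dunmere=25 Greywater=27 Hollowpine=32 → close Hollowpine (overflow 22)
  32÷3 = 10 each, +1 to first 2
Round 5: Ashgrove=40 Dunmere=36 Greywater=37 → close Greywater (overflow 31)
  37÷2 = 18 each, +1 to first 1
Round 6: Ashgrove=59 Dunmere=54 → close Ashgrove (overflow 48)
  59÷1 = 59 each, +1 to first 0

Closure order: Juniper, Ironridge, Fernhollow, Hollowpine, Greywater, Ashgrove
Last habitat: Dunmere with 113 animals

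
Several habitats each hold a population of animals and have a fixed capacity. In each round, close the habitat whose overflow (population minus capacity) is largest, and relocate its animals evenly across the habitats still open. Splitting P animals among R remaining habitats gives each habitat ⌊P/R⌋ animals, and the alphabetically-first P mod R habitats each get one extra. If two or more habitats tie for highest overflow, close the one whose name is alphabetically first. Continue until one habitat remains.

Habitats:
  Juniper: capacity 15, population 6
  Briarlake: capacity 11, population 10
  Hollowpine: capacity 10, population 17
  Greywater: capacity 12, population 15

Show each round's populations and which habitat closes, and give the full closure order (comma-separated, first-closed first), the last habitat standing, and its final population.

Round 1: Briarlake=10 Greywater=15 Hollowpine=17 Juniper=6 → close Hollowpine (overflow 7)
  17÷3 = 5 each, +1 to first 2
Round 2: Briarlake=16 Greywater=21 Juniper=11 → close Greywater (overflow 9)
  21÷2 = 10 each, +1 to first 1
Round 3: Briarlake=27 Juniper=21 → close Briarlake (overflow 16)
  27÷1 = 27 each, +1 to first 0

Closure order: Hollowpine, Greywater, Briarlake
Last habitat: Juniper with 48 animals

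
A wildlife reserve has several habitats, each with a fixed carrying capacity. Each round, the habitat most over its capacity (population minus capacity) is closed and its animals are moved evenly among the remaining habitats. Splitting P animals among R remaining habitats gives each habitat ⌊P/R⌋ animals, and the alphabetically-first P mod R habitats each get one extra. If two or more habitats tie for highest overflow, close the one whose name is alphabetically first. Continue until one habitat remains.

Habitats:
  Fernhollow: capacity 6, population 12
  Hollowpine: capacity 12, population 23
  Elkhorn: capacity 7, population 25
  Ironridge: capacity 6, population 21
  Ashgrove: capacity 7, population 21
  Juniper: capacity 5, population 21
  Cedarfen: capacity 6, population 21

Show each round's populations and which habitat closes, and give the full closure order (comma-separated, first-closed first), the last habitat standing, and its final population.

Round 1: Ashgrove=21 Cedarfen=21 Elkhorn=25 Fernhollow=12 Hollowpine=23 Ironridge=21 Juniper=21 → close Elkhorn (overflow 18)
  25÷6 = 4 each, +1 to first 1
Round 2: Ashgrove=26 Cedarfen=25 Fernhollow=16 Hollowpine=27 Ironridge=25 Juniper=25 → close Juniper (overflow 20)
  25÷5 = 5 each, +1 to first 0
Round 3: Ashgrove=31 Cedarfen=30 Fernhollow=21 Hollowpine=32 Ironridge=30 → close Ashgrove (overflow 24)
  31÷4 = 7 each, +1 to first 3
Round 4: Cedarfen=38 Fernhollow=29 Hollowpine=40 Ironridge=37 → close Cedarfen (overflow 32)
  38÷3 = 12 each, +1 to first 2
Round 5: Fernhollow=42 Hollowpine=53 Ironridge=49 → close Ironridge (overflow 43)
  49÷2 = 24 each, +1 to first 1
Round 6: Fernhollow=67 Hollowpine=77 → close Hollowpine (overflow 65)
  77÷1 = 77 each, +1 to first 0

Closure order: Elkhorn, Juniper, Ashgrove, Cedarfen, Ironridge, Hollowpine
Last habitat: Fernhollow with 144 animals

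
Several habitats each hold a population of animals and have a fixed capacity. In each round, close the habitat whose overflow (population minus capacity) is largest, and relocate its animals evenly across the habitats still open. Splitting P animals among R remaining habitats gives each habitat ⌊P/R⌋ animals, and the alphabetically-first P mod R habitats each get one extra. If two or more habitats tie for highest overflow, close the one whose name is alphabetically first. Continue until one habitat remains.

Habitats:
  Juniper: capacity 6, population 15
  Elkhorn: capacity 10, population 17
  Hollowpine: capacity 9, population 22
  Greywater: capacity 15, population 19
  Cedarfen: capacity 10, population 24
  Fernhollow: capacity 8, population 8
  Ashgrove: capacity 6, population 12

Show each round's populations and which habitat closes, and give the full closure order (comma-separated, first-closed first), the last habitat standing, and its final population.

Closure order: Cedarfen, Hollowpine, Juniper, Ashgrove, Elkhorn, Greywater
Last habitat: Fernhollow with 117 animals

Round 1: Ashgrove=12 Cedarfen=24 Elkhorn=17 Fernhollow=8 Greywater=19 Hollowpine=22 Juniper=15 → close Cedarfen (overflow 14)
  24÷6 = 4 each, +1 to first 0
Round 2: Ashgrove=16 Elkhorn=21 Fernhollow=12 Greywater=23 Hollowpine=26 Juniper=19 → close Hollowpine (overflow 17)
  26÷5 = 5 each, +1 to first 1
Round 3: Ashgrove=22 Elkhorn=26 Fernhollow=17 Greywater=28 Juniper=24 → close Juniper (overflow 18)
  24÷4 = 6 each, +1 to first 0
Round 4: Ashgrove=28 Elkhorn=32 Fernhollow=23 Greywater=34 → close Ashgrove (overflow 22)
  28÷3 = 9 each, +1 to first 1
Round 5: Elkhorn=42 Fernhollow=32 Greywater=43 → close Elkhorn (overflow 32)
  42÷2 = 21 each, +1 to first 0
Round 6: Fernhollow=53 Greywater=64 → close Greywater (overflow 49)
  64÷1 = 64 each, +1 to first 0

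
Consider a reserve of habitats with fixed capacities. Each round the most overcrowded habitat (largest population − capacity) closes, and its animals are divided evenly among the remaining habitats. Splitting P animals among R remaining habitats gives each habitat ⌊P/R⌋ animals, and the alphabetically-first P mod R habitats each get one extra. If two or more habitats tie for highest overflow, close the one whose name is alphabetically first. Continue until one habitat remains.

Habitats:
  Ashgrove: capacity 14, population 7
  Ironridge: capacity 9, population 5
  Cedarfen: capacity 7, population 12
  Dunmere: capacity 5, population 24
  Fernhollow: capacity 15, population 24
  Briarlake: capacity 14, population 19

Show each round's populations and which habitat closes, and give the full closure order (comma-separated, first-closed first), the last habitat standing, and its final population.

Closure order: Dunmere, Fernhollow, Briarlake, Cedarfen, Ashgrove
Last habitat: Ironridge with 91 animals

Round 1: Ashgrove=7 Briarlake=19 Cedarfen=12 Dunmere=24 Fernhollow=24 Ironridge=5 → close Dunmere (overflow 19)
  24÷5 = 4 each, +1 to first 4
Round 2: Ashgrove=12 Briarlake=24 Cedarfen=17 Fernhollow=29 Ironridge=9 → close Fernhollow (overflow 14)
  29÷4 = 7 each, +1 to first 1
Round 3: Ashgrove=20 Briarlake=31 Cedarfen=24 Ironridge=16 → close Briarlake (overflow 17)
  31÷3 = 10 each, +1 to first 1
Round 4: Ashgrove=31 Cedarfen=34 Ironridge=26 → close Cedarfen (overflow 27)
  34÷2 = 17 each, +1 to first 0
Round 5: Ashgrove=48 Ironridge=43 → close Ashgrove (overflow 34)
  48÷1 = 48 each, +1 to first 0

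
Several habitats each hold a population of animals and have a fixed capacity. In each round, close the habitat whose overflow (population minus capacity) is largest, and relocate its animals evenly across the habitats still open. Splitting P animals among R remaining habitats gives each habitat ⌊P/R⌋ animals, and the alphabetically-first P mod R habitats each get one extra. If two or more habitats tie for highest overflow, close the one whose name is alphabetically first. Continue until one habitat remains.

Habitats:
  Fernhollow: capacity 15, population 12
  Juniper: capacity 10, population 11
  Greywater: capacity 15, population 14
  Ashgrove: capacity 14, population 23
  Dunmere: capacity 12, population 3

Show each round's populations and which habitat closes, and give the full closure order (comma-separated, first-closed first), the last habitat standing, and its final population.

Closure order: Ashgrove, Juniper, Greywater, Fernhollow
Last habitat: Dunmere with 63 animals

Round 1: Ashgrove=23 Dunmere=3 Fernhollow=12 Greywater=14 Juniper=11 → close Ashgrove (overflow 9)
  23÷4 = 5 each, +1 to first 3
Round 2: Dunmere=9 Fernhollow=18 Greywater=20 Juniper=16 → close Juniper (overflow 6)
  16÷3 = 5 each, +1 to first 1
Round 3: Dunmere=15 Fernhollow=23 Greywater=25 → close Greywater (overflow 10)
  25÷2 = 12 each, +1 to first 1
Round 4: Dunmere=28 Fernhollow=35 → close Fernhollow (overflow 20)
  35÷1 = 35 each, +1 to first 0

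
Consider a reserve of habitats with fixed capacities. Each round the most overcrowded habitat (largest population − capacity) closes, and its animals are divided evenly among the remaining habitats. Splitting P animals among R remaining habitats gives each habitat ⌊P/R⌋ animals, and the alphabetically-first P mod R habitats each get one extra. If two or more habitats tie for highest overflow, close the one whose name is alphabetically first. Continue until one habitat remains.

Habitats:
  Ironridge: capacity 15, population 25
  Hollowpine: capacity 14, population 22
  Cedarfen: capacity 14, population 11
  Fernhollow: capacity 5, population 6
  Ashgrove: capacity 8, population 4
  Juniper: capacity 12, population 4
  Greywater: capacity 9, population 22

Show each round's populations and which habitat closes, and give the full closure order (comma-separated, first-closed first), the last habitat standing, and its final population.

Closure order: Greywater, Ironridge, Hollowpine, Fernhollow, Cedarfen, Ashgrove
Last habitat: Juniper with 94 animals

Round 1: Ashgrove=4 Cedarfen=11 Fernhollow=6 Greywater=22 Hollowpine=22 Ironridge=25 Juniper=4 → close Greywater (overflow 13)
  22÷6 = 3 each, +1 to first 4
Round 2: Ashgrove=8 Cedarfen=15 Fernhollow=10 Hollowpine=26 Ironridge=28 Juniper=7 → close Ironridge (overflow 13)
  28÷5 = 5 each, +1 to first 3
Round 3: Ashgrove=14 Cedarfen=21 Fernhollow=16 Hollowpine=31 Juniper=12 → close Hollowpine (overflow 17)
  31÷4 = 7 each, +1 to first 3
Round 4: Ashgrove=22 Cedarfen=29 Fernhollow=24 Juniper=19 → close Fernhollow (overflow 19)
  24÷3 = 8 each, +1 to first 0
Round 5: Ashgrove=30 Cedarfen=37 Juniper=27 → close Cedarfen (overflow 23)
  37÷2 = 18 each, +1 to first 1
Round 6: Ashgrove=49 Juniper=45 → close Ashgrove (overflow 41)
  49÷1 = 49 each, +1 to first 0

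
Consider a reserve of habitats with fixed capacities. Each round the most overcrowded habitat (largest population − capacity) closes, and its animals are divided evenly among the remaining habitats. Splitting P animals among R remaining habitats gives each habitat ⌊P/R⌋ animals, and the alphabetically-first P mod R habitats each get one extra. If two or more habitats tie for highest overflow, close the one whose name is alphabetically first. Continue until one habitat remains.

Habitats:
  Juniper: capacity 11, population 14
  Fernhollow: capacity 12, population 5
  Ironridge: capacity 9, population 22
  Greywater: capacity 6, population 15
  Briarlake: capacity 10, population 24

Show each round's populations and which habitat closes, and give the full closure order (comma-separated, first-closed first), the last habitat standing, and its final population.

Closure order: Briarlake, Ironridge, Greywater, Juniper
Last habitat: Fernhollow with 80 animals

Round 1: Briarlake=24 Fernhollow=5 Greywater=15 Ironridge=22 Juniper=14 → close Briarlake (overflow 14)
  24÷4 = 6 each, +1 to first 0
Round 2: Fernhollow=11 Greywater=21 Ironridge=28 Juniper=20 → close Ironridge (overflow 19)
  28÷3 = 9 each, +1 to first 1
Round 3: Fernhollow=21 Greywater=30 Juniper=29 → close Greywater (overflow 24)
  30÷2 = 15 each, +1 to first 0
Round 4: Fernhollow=36 Juniper=44 → close Juniper (overflow 33)
  44÷1 = 44 each, +1 to first 0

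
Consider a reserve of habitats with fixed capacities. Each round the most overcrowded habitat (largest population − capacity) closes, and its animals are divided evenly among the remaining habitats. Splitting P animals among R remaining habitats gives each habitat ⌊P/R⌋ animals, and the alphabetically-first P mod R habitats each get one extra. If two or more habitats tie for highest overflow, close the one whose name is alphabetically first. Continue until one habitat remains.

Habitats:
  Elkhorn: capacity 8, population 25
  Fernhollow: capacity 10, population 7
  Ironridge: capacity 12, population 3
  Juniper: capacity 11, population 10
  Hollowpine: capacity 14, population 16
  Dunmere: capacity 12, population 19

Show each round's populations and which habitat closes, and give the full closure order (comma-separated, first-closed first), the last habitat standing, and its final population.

Closure order: Elkhorn, Dunmere, Hollowpine, Juniper, Fernhollow
Last habitat: Ironridge with 80 animals

Round 1: Dunmere=19 Elkhorn=25 Fernhollow=7 Hollowpine=16 Ironridge=3 Juniper=10 → close Elkhorn (overflow 17)
  25÷5 = 5 each, +1 to first 0
Round 2: Dunmere=24 Fernhollow=12 Hollowpine=21 Ironridge=8 Juniper=15 → close Dunmere (overflow 12)
  24÷4 = 6 each, +1 to first 0
Round 3: Fernhollow=18 Hollowpine=27 Ironridge=14 Juniper=21 → close Hollowpine (overflow 13)
  27÷3 = 9 each, +1 to first 0
Round 4: Fernhollow=27 Ironridge=23 Juniper=30 → close Juniper (overflow 19)
  30÷2 = 15 each, +1 to first 0
Round 5: Fernhollow=42 Ironridge=38 → close Fernhollow (overflow 32)
  42÷1 = 42 each, +1 to first 0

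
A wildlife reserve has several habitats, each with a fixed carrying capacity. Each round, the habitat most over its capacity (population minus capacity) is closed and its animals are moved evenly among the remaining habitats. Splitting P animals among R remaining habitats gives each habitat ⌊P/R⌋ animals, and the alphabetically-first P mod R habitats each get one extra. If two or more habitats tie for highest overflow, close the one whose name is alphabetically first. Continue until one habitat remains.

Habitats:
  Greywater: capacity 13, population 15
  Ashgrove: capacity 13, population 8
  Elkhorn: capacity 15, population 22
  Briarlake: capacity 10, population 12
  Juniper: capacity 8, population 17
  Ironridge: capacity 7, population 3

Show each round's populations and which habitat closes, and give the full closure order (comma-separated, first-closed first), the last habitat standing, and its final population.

Closure order: Juniper, Elkhorn, Briarlake, Greywater, Ashgrove
Last habitat: Ironridge with 77 animals

Round 1: Ashgrove=8 Briarlake=12 Elkhorn=22 Greywater=15 Ironridge=3 Juniper=17 → close Juniper (overflow 9)
  17÷5 = 3 each, +1 to first 2
Round 2: Ashgrove=12 Briarlake=16 Elkhorn=25 Greywater=18 Ironridge=6 → close Elkhorn (overflow 10)
  25÷4 = 6 each, +1 to first 1
Round 3: Ashgrove=19 Briarlake=22 Greywater=24 Ironridge=12 → close Briarlake (overflow 12)
  22÷3 = 7 each, +1 to first 1
Round 4: Ashgrove=27 Greywater=31 Ironridge=19 → close Greywater (overflow 18)
  31÷2 = 15 each, +1 to first 1
Round 5: Ashgrove=43 Ironridge=34 → close Ashgrove (overflow 30)
  43÷1 = 43 each, +1 to first 0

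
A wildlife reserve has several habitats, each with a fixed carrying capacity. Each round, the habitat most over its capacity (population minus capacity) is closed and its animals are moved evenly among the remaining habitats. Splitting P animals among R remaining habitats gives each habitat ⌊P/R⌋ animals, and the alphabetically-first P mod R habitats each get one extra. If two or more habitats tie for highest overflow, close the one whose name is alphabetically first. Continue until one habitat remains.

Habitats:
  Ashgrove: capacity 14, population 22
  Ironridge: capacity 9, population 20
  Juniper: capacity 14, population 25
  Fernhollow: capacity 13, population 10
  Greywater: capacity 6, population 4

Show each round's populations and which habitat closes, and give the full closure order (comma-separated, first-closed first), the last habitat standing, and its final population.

Round 1: Ashgrove=22 Fernhollow=10 Greywater=4 Ironridge=20 Juniper=25 → close Ironridge (overflow 11)
  20÷4 = 5 each, +1 to first 0
Round 2: Ashgrove=27 Fernhollow=15 Greywater=9 Juniper=30 → close Juniper (overflow 16)
  30÷3 = 10 each, +1 to first 0
Round 3: Ashgrove=37 Fernhollow=25 Greywater=19 → close Ashgrove (overflow 23)
  37÷2 = 18 each, +1 to first 1
Round 4: Fernhollow=44 Greywater=37 → close Fernhollow (overflow 31)
  44÷1 = 44 each, +1 to first 0

Closure order: Ironridge, Juniper, Ashgrove, Fernhollow
Last habitat: Greywater with 81 animals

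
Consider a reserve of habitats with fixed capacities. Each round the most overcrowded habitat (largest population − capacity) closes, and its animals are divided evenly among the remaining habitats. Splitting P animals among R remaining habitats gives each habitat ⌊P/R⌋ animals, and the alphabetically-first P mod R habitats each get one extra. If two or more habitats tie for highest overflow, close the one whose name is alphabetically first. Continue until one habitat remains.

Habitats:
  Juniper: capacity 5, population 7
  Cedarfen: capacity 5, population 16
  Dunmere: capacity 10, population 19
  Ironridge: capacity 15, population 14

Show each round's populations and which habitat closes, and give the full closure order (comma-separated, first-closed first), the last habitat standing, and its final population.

Closure order: Cedarfen, Dunmere, Juniper
Last habitat: Ironridge with 56 animals

Round 1: Cedarfen=16 Dunmere=19 Ironridge=14 Juniper=7 → close Cedarfen (overflow 11)
  16÷3 = 5 each, +1 to first 1
Round 2: Dunmere=25 Ironridge=19 Juniper=12 → close Dunmere (overflow 15)
  25÷2 = 12 each, +1 to first 1
Round 3: Ironridge=32 Juniper=24 → close Juniper (overflow 19)
  24÷1 = 24 each, +1 to first 0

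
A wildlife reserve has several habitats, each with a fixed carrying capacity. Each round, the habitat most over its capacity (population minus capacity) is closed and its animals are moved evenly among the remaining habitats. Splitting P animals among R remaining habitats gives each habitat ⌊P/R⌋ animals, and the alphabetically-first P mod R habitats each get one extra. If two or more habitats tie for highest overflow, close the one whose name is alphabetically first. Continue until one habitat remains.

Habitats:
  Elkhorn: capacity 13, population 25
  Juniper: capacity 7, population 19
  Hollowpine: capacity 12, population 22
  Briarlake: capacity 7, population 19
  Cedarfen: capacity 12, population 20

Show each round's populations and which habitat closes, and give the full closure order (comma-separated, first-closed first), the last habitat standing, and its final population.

Closure order: Briarlake, Elkhorn, Juniper, Hollowpine
Last habitat: Cedarfen with 105 animals

Round 1: Briarlake=19 Cedarfen=20 Elkhorn=25 Hollowpine=22 Juniper=19 → close Briarlake (overflow 12)
  19÷4 = 4 each, +1 to first 3
Round 2: Cedarfen=25 Elkhorn=30 Hollowpine=27 Juniper=23 → close Elkhorn (overflow 17)
  30÷3 = 10 each, +1 to first 0
Round 3: Cedarfen=35 Hollowpine=37 Juniper=33 → close Juniper (overflow 26)
  33÷2 = 16 each, +1 to first 1
Round 4: Cedarfen=52 Hollowpine=53 → close Hollowpine (overflow 41)
  53÷1 = 53 each, +1 to first 0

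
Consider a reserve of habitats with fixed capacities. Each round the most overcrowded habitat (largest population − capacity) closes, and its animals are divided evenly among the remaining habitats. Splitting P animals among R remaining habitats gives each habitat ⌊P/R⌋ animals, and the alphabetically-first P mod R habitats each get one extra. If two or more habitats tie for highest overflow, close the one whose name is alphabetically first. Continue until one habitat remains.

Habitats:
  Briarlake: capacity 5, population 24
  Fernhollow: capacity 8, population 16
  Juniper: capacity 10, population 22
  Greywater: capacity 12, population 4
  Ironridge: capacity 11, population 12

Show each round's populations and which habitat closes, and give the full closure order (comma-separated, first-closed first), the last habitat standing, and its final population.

Round 1: Briarlake=24 Fernhollow=16 Greywater=4 Ironridge=12 Juniper=22 → close Briarlake (overflow 19)
  24÷4 = 6 each, +1 to first 0
Round 2: Fernhollow=22 Greywater=10 Ironridge=18 Juniper=28 → close Juniper (overflow 18)
  28÷3 = 9 each, +1 to first 1
Round 3: Fernhollow=32 Greywater=19 Ironridge=27 → close Fernhollow (overflow 24)
  32÷2 = 16 each, +1 to first 0
Round 4: Greywater=35 Ironridge=43 → close Ironridge (overflow 32)
  43÷1 = 43 each, +1 to first 0

Closure order: Briarlake, Juniper, Fernhollow, Ironridge
Last habitat: Greywater with 78 animals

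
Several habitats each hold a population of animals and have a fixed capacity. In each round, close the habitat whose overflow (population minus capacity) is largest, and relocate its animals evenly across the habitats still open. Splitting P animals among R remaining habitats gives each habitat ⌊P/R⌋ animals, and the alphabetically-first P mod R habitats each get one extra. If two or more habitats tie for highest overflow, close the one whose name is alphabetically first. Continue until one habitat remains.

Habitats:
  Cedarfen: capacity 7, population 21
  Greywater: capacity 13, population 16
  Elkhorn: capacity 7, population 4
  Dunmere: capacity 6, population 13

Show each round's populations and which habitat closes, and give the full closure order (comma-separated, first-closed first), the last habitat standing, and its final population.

Round 1: Cedarfen=21 Dunmere=13 Elkhorn=4 Greywater=16 → close Cedarfen (overflow 14)
  21÷3 = 7 each, +1 to first 0
Round 2: Dunmere=20 Elkhorn=11 Greywater=23 → close Dunmere (overflow 14)
  20÷2 = 10 each, +1 to first 0
Round 3: Elkhorn=21 Greywater=33 → close Greywater (overflow 20)
  33÷1 = 33 each, +1 to first 0

Closure order: Cedarfen, Dunmere, Greywater
Last habitat: Elkhorn with 54 animals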